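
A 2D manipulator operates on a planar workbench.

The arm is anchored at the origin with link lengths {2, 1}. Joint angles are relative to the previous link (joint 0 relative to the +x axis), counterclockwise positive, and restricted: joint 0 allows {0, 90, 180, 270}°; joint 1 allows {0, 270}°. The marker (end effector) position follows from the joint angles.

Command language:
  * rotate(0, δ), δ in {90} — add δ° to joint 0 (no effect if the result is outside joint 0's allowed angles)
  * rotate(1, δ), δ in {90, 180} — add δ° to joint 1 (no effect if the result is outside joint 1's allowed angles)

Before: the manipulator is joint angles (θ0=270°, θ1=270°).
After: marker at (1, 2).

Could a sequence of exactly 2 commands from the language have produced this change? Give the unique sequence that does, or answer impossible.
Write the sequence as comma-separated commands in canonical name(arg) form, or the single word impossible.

initial: joint angles (θ0=270°, θ1=270°)
1. rotate(0, 90) → joint angles (θ0=0°, θ1=270°)
2. rotate(0, 90) → joint angles (θ0=90°, θ1=270°)
uniquely the one of 9 2-step routes that fits.

rotate(0, 90), rotate(0, 90)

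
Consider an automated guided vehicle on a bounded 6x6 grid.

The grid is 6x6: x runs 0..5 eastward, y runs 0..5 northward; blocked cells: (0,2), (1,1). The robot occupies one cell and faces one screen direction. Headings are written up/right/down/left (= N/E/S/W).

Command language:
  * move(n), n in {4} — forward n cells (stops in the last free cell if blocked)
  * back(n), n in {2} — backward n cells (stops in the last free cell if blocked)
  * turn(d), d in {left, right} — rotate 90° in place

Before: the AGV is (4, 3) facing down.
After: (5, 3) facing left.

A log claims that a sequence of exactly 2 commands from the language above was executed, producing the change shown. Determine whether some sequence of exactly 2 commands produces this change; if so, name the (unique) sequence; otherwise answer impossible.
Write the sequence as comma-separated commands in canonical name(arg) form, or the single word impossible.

key: position moved to (5,3) AND the heading swung to W — translation plus rotation needed
initial: (4, 3) facing down
1. turn(right) → (4, 3) facing left
2. back(2) → (5, 3) facing left
no rival 2-sequence matches.

turn(right), back(2)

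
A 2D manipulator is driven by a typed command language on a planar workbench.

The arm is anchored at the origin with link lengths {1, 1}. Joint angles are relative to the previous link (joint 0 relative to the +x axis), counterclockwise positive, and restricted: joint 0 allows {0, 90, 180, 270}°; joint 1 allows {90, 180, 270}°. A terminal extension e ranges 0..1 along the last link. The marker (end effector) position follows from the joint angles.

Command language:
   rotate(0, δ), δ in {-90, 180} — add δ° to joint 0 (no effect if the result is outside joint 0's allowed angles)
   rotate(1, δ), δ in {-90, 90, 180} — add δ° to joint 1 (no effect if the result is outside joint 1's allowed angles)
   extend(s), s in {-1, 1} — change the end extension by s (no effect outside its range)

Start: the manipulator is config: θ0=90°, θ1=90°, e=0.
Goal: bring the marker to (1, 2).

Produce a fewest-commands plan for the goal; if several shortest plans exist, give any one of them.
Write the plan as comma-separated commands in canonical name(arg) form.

rotate(0, -90), extend(1)

begin: config: θ0=90°, θ1=90°, e=0
[1] after rotate(0, -90): config: θ0=0°, θ1=90°, e=0
[2] after extend(1): config: θ0=0°, θ1=90°, e=1
shorter routes all fall short; 2 is best.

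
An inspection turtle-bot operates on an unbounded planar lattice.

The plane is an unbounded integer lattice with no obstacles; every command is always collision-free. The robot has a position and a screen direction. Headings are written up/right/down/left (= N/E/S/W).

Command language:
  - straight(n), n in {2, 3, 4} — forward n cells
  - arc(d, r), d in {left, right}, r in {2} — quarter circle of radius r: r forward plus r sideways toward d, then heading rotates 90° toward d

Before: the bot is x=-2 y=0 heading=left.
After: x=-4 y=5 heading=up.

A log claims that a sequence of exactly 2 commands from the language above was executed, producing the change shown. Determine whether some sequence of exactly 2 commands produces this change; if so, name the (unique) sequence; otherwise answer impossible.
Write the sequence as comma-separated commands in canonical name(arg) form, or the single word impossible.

key: cell and facing (now N) both changed — the 2 commands mix motion and turning
from: x=-2 y=0 heading=left
t=1 arc(right, 2) ⇒ x=-4 y=2 heading=up
t=2 straight(3) ⇒ x=-4 y=5 heading=up
no rival 2-sequence matches.

arc(right, 2), straight(3)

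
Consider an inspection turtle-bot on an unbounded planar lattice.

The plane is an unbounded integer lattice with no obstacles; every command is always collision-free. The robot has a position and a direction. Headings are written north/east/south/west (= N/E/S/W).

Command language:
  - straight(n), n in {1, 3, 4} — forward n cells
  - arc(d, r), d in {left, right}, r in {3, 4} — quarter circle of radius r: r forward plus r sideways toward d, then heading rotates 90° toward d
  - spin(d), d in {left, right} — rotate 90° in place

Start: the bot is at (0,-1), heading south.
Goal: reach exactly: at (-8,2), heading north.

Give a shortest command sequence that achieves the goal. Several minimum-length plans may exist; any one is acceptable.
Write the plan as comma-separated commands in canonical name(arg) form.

arc(right, 4), arc(right, 4), straight(3)

t0: at (0,-1), heading south
[1] after arc(right, 4): at (-4,-5), heading west
[2] after arc(right, 4): at (-8,-1), heading north
[3] after straight(3): at (-8,2), heading north
minimal: 3 command(s), checked below 3.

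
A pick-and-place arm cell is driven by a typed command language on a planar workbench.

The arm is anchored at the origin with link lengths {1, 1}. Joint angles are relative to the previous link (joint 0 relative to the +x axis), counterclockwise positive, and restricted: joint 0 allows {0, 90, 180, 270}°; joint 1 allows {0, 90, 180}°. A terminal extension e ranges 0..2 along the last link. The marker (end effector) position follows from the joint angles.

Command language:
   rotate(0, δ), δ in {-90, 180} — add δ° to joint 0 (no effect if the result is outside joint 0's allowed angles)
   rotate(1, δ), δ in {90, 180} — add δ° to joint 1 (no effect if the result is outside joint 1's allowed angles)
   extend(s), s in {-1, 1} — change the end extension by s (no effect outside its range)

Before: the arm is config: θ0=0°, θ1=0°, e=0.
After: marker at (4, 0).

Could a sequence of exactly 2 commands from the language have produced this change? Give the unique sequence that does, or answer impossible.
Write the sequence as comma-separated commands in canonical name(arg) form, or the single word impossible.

t0: config: θ0=0°, θ1=0°, e=0
[1] after extend(1): config: θ0=0°, θ1=0°, e=1
[2] after extend(1): config: θ0=0°, θ1=0°, e=2
uniquely the one of 36 2-step routes that fits.

extend(1), extend(1)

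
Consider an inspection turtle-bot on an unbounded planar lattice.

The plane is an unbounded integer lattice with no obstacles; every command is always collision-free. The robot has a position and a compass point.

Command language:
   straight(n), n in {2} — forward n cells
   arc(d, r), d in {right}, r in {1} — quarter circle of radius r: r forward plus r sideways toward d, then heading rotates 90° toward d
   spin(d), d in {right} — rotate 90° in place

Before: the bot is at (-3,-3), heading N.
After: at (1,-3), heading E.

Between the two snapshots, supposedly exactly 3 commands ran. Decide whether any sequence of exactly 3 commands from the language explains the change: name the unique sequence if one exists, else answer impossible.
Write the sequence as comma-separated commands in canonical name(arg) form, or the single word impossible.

key: position moved to (1,-3) AND the heading swung to E — translation plus rotation needed
begin: at (-3,-3), heading N
1. spin(right) → at (-3,-3), heading E
2. straight(2) → at (-1,-3), heading E
3. straight(2) → at (1,-3), heading E
no other 3-command option fits: unique.

spin(right), straight(2), straight(2)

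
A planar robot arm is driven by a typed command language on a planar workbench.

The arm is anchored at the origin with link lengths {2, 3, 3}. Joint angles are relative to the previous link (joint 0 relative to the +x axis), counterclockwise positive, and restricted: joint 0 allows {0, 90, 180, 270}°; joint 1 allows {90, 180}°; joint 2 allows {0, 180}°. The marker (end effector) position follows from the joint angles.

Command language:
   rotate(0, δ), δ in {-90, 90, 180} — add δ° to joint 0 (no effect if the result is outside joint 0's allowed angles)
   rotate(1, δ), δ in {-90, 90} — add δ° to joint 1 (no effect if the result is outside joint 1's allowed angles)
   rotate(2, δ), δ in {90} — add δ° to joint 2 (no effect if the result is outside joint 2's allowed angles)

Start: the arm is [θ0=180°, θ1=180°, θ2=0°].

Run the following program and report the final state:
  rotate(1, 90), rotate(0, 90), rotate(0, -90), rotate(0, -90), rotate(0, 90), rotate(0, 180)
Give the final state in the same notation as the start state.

[θ0=0°, θ1=180°, θ2=0°]

initial: [θ0=180°, θ1=180°, θ2=0°]
step 1 (rotate(1, 90)): [θ0=180°, θ1=180°, θ2=0°]
step 2 (rotate(0, 90)): [θ0=270°, θ1=180°, θ2=0°]
step 3 (rotate(0, -90)): [θ0=180°, θ1=180°, θ2=0°]
step 4 (rotate(0, -90)): [θ0=90°, θ1=180°, θ2=0°]
step 5 (rotate(0, 90)): [θ0=180°, θ1=180°, θ2=0°]
step 6 (rotate(0, 180)): [θ0=0°, θ1=180°, θ2=0°]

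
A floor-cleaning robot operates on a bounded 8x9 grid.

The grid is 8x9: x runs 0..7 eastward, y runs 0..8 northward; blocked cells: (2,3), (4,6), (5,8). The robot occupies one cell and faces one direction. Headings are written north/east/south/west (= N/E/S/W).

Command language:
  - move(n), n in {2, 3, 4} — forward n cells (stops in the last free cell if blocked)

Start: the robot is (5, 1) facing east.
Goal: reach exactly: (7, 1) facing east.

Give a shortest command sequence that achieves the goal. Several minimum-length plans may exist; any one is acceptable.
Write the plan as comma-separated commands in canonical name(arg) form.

from: (5, 1) facing east
[1] after move(3): (7, 1) facing east
nothing shorter than 1 reaches the goal.

move(3)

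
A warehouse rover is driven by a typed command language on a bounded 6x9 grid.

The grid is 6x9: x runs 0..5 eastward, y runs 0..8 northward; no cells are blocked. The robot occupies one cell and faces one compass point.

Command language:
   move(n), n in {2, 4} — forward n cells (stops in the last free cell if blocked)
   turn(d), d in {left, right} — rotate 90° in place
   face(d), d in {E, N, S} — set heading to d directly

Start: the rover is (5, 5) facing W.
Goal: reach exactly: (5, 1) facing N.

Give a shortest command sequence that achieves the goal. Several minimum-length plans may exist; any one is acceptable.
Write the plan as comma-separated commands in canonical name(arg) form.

t0: (5, 5) facing W
step 1 (face(S)): (5, 5) facing S
step 2 (move(4)): (5, 1) facing S
step 3 (face(N)): (5, 1) facing N
shorter routes all fall short; 3 is best.

face(S), move(4), face(N)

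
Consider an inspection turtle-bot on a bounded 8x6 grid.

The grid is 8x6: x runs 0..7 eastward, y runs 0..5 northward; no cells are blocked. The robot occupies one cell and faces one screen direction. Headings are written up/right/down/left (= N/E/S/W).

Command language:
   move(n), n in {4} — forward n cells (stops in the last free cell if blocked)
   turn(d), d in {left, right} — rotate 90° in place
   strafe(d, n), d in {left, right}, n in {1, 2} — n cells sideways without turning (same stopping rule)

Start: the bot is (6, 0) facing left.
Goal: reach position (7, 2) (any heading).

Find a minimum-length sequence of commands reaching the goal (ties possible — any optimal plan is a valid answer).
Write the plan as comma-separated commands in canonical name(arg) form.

initial: (6, 0) facing left
[1] after strafe(right, 2): (6, 2) facing left
[2] after turn(right): (6, 2) facing up
[3] after strafe(right, 1): (7, 2) facing up
minimal: 3 command(s), checked below 3.

strafe(right, 2), turn(right), strafe(right, 1)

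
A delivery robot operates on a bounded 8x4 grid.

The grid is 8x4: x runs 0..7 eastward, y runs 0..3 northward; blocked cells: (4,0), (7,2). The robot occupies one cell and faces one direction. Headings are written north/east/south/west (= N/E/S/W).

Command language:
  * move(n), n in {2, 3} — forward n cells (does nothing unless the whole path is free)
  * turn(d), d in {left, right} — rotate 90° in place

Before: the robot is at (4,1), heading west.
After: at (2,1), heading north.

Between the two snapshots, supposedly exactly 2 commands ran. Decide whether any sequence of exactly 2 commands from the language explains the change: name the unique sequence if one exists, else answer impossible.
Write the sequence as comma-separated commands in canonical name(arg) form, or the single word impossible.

move(2), turn(right)

key: position moved to (2,1) AND the heading swung to N — translation plus rotation needed
t0: at (4,1), heading west
1. move(2) → at (2,1), heading west
2. turn(right) → at (2,1), heading north
no rival 2-sequence matches.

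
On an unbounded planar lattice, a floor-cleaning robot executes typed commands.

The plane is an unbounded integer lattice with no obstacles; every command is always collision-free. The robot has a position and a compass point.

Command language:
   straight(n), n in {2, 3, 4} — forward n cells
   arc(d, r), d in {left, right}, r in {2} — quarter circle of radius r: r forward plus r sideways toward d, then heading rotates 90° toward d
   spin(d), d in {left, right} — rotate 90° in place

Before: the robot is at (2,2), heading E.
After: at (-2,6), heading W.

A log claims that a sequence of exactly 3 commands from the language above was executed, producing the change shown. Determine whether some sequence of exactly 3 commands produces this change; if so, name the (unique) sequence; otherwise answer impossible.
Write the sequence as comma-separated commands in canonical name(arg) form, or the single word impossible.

key: position moved to (-2,6) AND the heading swung to W — translation plus rotation needed
initial: at (2,2), heading E
[1] after arc(left, 2): at (4,4), heading N
[2] after arc(left, 2): at (2,6), heading W
[3] after straight(4): at (-2,6), heading W
no other 3-command option fits: unique.

arc(left, 2), arc(left, 2), straight(4)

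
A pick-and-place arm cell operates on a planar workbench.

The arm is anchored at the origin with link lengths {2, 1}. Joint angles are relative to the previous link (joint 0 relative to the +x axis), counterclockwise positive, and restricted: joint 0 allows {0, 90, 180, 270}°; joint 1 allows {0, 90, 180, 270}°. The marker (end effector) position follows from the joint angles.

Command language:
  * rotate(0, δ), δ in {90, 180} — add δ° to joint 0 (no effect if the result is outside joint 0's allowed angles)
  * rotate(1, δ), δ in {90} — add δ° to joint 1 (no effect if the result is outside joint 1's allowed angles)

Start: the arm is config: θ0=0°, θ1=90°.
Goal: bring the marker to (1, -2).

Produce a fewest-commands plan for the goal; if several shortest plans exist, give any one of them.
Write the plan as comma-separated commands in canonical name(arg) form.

start: config: θ0=0°, θ1=90°
t=1 rotate(0, 180) ⇒ config: θ0=180°, θ1=90°
t=2 rotate(0, 90) ⇒ config: θ0=270°, θ1=90°
minimal: 2 command(s), checked below 2.

rotate(0, 180), rotate(0, 90)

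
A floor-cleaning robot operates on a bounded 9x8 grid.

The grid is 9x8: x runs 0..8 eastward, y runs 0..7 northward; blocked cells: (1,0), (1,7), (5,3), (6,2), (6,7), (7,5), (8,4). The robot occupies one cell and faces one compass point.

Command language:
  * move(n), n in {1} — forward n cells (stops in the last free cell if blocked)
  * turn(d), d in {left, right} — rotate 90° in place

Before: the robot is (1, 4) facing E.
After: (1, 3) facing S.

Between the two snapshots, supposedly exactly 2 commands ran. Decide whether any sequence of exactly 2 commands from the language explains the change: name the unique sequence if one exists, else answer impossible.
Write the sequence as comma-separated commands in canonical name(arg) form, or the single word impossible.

key: order matters: swapping turn(right) and move(1) lands elsewhere
start: (1, 4) facing E
step 1 (turn(right)): (1, 4) facing S
step 2 (move(1)): (1, 3) facing S
uniquely the one of 9 2-step routes that fits.

turn(right), move(1)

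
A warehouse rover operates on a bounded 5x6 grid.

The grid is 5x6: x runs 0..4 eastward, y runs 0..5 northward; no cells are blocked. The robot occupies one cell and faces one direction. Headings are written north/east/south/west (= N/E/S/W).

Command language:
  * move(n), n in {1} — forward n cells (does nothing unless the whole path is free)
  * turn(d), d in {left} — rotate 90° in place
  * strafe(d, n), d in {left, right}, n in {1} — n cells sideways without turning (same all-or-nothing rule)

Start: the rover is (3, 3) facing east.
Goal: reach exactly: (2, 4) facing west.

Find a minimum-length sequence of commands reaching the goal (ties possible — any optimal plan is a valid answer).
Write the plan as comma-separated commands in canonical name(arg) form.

turn(left), move(1), turn(left), move(1)

t0: (3, 3) facing east
step 1 (turn(left)): (3, 3) facing north
step 2 (move(1)): (3, 4) facing north
step 3 (turn(left)): (3, 4) facing west
step 4 (move(1)): (2, 4) facing west
shorter routes all fall short; 4 is best.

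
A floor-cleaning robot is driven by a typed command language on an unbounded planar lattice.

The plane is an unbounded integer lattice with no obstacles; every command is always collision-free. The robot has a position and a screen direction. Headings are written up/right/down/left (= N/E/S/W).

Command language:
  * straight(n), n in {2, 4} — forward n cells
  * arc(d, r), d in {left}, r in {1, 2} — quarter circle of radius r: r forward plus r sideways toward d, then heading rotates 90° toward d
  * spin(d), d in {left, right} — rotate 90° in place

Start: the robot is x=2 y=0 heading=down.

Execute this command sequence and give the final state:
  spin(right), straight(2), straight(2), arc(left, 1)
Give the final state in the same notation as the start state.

x=-3 y=-1 heading=down

t0: x=2 y=0 heading=down
t=1 spin(right) ⇒ x=2 y=0 heading=left
t=2 straight(2) ⇒ x=0 y=0 heading=left
t=3 straight(2) ⇒ x=-2 y=0 heading=left
t=4 arc(left, 1) ⇒ x=-3 y=-1 heading=down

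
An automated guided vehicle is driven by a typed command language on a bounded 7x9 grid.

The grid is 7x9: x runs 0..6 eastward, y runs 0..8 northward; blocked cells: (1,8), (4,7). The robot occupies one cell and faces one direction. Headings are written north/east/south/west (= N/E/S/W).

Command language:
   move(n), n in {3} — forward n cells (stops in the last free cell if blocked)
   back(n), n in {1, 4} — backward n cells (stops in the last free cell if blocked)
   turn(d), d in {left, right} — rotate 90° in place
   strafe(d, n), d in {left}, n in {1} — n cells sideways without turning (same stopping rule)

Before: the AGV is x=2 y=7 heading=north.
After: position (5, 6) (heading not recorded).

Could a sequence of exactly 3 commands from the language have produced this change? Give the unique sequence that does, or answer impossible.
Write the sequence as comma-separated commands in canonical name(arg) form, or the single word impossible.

key: running move(3) before back(1) would end elsewhere — order is forced
start: x=2 y=7 heading=north
[1] after back(1): x=2 y=6 heading=north
[2] after turn(right): x=2 y=6 heading=east
[3] after move(3): x=5 y=6 heading=east
no other 3-command option fits: unique.

back(1), turn(right), move(3)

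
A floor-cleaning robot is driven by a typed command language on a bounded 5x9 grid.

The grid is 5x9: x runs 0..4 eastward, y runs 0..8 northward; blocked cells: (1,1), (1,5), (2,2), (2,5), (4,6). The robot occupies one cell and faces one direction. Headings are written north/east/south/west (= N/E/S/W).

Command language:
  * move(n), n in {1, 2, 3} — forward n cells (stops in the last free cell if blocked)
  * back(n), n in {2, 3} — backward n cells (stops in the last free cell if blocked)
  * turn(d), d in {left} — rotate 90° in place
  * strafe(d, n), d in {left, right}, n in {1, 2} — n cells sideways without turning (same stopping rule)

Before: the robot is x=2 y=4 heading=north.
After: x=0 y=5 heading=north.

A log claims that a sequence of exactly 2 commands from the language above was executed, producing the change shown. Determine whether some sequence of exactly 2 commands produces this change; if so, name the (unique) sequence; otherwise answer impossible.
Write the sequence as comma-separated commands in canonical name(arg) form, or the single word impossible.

key: running move(1) before strafe(left, 2) would end elsewhere — order is forced
from: x=2 y=4 heading=north
1. strafe(left, 2) → x=0 y=4 heading=north
2. move(1) → x=0 y=5 heading=north
no other 2-command option fits: unique.

strafe(left, 2), move(1)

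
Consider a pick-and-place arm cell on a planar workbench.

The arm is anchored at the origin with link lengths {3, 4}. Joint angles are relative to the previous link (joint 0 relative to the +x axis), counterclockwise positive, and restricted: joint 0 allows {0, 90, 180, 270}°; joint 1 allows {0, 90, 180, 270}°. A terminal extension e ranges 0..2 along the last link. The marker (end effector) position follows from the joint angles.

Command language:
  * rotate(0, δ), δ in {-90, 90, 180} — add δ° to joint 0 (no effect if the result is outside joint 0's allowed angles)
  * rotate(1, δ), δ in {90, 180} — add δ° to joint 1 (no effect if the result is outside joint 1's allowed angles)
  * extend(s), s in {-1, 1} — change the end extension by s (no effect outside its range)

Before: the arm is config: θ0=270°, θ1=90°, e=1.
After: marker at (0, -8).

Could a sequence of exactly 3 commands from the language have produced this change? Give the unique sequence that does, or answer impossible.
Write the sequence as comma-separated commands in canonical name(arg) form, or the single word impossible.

rotate(1, 90), rotate(1, 90), rotate(1, 90)

initial: config: θ0=270°, θ1=90°, e=1
1. rotate(1, 90) → config: θ0=270°, θ1=180°, e=1
2. rotate(1, 90) → config: θ0=270°, θ1=270°, e=1
3. rotate(1, 90) → config: θ0=270°, θ1=0°, e=1
uniquely the one of 343 3-step routes that fits.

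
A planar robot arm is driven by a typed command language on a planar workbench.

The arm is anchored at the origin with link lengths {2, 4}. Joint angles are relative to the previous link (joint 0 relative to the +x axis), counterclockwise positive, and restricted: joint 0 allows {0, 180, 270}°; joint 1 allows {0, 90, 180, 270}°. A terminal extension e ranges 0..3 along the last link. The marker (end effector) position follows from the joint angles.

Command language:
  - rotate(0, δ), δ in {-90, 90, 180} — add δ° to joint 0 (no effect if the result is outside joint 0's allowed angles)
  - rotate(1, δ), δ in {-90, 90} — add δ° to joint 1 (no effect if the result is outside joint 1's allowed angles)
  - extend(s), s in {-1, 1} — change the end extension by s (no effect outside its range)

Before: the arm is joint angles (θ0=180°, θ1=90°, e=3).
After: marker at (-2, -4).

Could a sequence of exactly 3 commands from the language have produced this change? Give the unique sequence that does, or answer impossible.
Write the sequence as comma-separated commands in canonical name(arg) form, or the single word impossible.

begin: joint angles (θ0=180°, θ1=90°, e=3)
step 1 (extend(-1)): joint angles (θ0=180°, θ1=90°, e=2)
step 2 (extend(-1)): joint angles (θ0=180°, θ1=90°, e=1)
step 3 (extend(-1)): joint angles (θ0=180°, θ1=90°, e=0)
no other 3-command option fits: unique.

extend(-1), extend(-1), extend(-1)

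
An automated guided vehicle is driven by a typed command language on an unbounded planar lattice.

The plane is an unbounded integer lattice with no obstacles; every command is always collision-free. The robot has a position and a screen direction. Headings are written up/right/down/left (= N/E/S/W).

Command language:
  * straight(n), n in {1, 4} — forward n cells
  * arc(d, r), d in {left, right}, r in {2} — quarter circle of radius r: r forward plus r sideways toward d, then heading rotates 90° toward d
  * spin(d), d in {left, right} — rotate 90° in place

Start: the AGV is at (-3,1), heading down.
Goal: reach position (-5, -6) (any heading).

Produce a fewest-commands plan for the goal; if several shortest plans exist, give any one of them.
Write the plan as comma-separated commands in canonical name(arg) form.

initial: at (-3,1), heading down
[1] after straight(1): at (-3,0), heading down
[2] after straight(4): at (-3,-4), heading down
[3] after arc(right, 2): at (-5,-6), heading left
nothing shorter than 3 reaches the goal.

straight(1), straight(4), arc(right, 2)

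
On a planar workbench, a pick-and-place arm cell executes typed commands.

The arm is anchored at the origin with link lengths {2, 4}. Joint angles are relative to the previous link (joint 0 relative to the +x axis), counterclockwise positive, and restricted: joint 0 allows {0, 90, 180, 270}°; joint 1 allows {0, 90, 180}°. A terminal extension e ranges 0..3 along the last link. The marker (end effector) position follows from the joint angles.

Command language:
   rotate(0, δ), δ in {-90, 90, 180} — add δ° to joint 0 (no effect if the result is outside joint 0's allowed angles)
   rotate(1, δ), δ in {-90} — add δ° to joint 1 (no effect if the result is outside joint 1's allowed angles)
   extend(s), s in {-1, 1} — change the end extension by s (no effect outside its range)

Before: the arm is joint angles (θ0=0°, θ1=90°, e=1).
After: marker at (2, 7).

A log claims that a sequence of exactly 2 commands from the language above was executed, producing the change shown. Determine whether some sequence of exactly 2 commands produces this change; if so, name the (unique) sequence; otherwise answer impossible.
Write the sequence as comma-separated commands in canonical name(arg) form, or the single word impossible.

extend(1), extend(1)

t0: joint angles (θ0=0°, θ1=90°, e=1)
step 1 (extend(1)): joint angles (θ0=0°, θ1=90°, e=2)
step 2 (extend(1)): joint angles (θ0=0°, θ1=90°, e=3)
no other 2-command option fits: unique.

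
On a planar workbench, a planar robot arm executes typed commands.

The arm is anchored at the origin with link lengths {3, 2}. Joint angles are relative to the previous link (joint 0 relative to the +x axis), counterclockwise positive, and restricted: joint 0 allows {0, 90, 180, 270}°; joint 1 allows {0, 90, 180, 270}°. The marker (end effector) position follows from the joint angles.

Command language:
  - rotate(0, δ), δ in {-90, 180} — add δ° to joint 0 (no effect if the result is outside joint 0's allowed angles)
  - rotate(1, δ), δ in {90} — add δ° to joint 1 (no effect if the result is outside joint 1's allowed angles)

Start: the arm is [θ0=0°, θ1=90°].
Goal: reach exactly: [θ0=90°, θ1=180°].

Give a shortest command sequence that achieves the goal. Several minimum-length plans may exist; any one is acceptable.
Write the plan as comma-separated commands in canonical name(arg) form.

from: [θ0=0°, θ1=90°]
step 1 (rotate(0, 180)): [θ0=180°, θ1=90°]
step 2 (rotate(0, -90)): [θ0=90°, θ1=90°]
step 3 (rotate(1, 90)): [θ0=90°, θ1=180°]
minimal: 3 command(s), checked below 3.

rotate(0, 180), rotate(0, -90), rotate(1, 90)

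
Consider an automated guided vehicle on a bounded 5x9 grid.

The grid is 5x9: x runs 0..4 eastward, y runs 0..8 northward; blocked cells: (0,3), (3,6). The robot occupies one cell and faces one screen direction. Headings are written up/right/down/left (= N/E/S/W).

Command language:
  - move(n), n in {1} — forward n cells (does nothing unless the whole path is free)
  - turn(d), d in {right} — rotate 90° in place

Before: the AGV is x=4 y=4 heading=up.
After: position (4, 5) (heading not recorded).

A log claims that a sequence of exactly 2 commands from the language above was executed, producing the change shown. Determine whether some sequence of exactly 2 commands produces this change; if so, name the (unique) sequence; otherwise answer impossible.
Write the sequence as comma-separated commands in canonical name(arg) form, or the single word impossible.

move(1), turn(right)

key: order matters: swapping move(1) and turn(right) lands elsewhere
t0: x=4 y=4 heading=up
1. move(1) → x=4 y=5 heading=up
2. turn(right) → x=4 y=5 heading=right
no other 2-command option fits: unique.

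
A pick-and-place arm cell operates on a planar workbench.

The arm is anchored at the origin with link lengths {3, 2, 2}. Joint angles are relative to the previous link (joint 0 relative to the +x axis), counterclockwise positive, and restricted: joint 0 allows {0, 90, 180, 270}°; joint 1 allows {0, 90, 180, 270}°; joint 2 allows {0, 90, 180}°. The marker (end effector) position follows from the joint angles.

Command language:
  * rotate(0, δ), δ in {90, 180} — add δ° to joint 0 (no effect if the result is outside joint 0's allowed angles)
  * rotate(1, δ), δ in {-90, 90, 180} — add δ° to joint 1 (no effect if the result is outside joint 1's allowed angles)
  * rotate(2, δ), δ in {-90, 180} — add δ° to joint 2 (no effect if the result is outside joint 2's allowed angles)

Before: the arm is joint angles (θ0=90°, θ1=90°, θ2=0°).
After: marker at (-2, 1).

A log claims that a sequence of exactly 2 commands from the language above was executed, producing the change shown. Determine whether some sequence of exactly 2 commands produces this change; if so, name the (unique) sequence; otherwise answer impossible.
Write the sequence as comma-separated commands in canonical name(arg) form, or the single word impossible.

key: running rotate(2, -90) before rotate(2, 180) would end elsewhere — order is forced
begin: joint angles (θ0=90°, θ1=90°, θ2=0°)
[1] after rotate(2, 180): joint angles (θ0=90°, θ1=90°, θ2=180°)
[2] after rotate(2, -90): joint angles (θ0=90°, θ1=90°, θ2=90°)
uniquely the one of 49 2-step routes that fits.

rotate(2, 180), rotate(2, -90)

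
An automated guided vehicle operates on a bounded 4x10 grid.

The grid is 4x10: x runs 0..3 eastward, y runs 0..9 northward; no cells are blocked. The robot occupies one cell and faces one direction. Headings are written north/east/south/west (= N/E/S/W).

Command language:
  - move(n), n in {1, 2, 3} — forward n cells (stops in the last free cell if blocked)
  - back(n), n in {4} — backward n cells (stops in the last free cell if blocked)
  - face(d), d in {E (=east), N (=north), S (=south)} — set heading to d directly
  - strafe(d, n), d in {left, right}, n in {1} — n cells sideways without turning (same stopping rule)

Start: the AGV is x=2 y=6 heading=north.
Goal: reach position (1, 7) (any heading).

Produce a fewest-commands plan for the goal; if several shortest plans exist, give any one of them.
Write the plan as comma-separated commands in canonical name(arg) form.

initial: x=2 y=6 heading=north
step 1 (strafe(left, 1)): x=1 y=6 heading=north
step 2 (move(1)): x=1 y=7 heading=north
minimal: 2 command(s), checked below 2.

strafe(left, 1), move(1)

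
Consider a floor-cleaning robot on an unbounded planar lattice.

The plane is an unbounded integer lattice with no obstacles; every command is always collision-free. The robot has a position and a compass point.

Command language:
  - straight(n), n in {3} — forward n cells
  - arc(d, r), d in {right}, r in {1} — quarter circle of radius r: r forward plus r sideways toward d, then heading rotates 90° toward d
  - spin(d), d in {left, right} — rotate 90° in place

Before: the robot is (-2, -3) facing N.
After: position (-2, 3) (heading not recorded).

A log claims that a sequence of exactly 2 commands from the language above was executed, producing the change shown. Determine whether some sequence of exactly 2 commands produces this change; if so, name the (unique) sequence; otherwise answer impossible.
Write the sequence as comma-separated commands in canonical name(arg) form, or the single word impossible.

straight(3), straight(3)

start: (-2, -3) facing N
step 1 (straight(3)): (-2, 0) facing N
step 2 (straight(3)): (-2, 3) facing N
all 16 alternatives checked — unique.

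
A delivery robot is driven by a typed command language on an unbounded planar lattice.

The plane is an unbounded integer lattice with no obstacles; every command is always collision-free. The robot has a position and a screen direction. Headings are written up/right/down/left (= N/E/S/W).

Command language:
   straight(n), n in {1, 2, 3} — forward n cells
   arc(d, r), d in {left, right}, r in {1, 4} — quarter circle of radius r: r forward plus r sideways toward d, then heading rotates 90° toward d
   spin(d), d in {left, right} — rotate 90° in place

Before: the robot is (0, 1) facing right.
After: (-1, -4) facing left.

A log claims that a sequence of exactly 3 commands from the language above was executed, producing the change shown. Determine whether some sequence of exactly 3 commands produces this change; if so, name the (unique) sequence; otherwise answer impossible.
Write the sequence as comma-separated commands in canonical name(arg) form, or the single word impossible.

straight(2), arc(right, 1), arc(right, 4)

key: order matters: swapping straight(2) and arc(right, 4) lands elsewhere
from: (0, 1) facing right
[1] after straight(2): (2, 1) facing right
[2] after arc(right, 1): (3, 0) facing down
[3] after arc(right, 4): (-1, -4) facing left
uniquely the one of 729 3-step routes that fits.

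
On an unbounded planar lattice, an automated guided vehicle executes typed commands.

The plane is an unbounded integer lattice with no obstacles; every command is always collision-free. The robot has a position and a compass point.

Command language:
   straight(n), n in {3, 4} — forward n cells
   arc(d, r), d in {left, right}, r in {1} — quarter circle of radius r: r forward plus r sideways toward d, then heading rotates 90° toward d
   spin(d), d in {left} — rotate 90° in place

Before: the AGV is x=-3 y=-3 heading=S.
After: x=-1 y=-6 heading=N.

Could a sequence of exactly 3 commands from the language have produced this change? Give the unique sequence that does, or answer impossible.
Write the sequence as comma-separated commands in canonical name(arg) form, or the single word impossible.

key: cell and facing (now N) both changed — the 3 commands mix motion and turning
from: x=-3 y=-3 heading=S
[1] after straight(3): x=-3 y=-6 heading=S
[2] after arc(left, 1): x=-2 y=-7 heading=E
[3] after arc(left, 1): x=-1 y=-6 heading=N
no rival 3-sequence matches.

straight(3), arc(left, 1), arc(left, 1)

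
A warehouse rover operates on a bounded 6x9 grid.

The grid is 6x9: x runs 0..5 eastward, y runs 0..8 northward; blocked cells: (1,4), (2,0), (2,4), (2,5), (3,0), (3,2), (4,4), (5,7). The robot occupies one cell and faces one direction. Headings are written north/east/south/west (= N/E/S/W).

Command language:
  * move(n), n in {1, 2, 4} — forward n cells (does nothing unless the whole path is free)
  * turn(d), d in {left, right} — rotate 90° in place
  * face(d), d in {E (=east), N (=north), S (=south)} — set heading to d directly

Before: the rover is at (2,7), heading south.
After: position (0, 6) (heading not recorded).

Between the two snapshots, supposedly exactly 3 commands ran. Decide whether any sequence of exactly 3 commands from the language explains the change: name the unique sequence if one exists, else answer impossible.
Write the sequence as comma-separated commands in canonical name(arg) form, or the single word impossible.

key: running move(2) before move(1) would end elsewhere — order is forced
begin: at (2,7), heading south
1. move(1) → at (2,6), heading south
2. turn(right) → at (2,6), heading west
3. move(2) → at (0,6), heading west
all 512 alternatives checked — unique.

move(1), turn(right), move(2)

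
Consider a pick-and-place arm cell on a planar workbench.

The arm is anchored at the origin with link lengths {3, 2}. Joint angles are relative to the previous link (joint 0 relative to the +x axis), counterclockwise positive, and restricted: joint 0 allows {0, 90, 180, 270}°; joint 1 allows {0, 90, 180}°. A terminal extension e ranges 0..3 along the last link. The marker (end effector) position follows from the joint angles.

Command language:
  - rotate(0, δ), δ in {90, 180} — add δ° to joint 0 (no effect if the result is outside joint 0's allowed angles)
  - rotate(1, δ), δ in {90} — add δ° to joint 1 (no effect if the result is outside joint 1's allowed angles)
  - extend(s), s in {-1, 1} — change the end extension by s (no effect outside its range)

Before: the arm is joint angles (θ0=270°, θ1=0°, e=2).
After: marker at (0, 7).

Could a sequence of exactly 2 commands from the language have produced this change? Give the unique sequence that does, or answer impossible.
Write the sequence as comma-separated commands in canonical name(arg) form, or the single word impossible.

rotate(0, 90), rotate(0, 90)

begin: joint angles (θ0=270°, θ1=0°, e=2)
step 1 (rotate(0, 90)): joint angles (θ0=0°, θ1=0°, e=2)
step 2 (rotate(0, 90)): joint angles (θ0=90°, θ1=0°, e=2)
uniquely the one of 25 2-step routes that fits.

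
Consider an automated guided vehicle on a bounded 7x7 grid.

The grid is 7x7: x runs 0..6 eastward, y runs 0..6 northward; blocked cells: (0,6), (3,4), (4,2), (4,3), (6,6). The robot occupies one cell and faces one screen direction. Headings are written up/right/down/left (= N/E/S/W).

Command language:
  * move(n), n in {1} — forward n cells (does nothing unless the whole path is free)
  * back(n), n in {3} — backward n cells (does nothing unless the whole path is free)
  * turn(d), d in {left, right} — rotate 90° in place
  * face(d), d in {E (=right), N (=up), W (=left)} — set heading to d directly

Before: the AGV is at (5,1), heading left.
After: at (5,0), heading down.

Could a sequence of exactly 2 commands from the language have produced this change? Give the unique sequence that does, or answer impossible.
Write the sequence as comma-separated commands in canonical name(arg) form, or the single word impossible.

key: position moved to (5,0) AND the heading swung to S — translation plus rotation needed
from: at (5,1), heading left
1. turn(left) → at (5,1), heading down
2. move(1) → at (5,0), heading down
no other 2-command option fits: unique.

turn(left), move(1)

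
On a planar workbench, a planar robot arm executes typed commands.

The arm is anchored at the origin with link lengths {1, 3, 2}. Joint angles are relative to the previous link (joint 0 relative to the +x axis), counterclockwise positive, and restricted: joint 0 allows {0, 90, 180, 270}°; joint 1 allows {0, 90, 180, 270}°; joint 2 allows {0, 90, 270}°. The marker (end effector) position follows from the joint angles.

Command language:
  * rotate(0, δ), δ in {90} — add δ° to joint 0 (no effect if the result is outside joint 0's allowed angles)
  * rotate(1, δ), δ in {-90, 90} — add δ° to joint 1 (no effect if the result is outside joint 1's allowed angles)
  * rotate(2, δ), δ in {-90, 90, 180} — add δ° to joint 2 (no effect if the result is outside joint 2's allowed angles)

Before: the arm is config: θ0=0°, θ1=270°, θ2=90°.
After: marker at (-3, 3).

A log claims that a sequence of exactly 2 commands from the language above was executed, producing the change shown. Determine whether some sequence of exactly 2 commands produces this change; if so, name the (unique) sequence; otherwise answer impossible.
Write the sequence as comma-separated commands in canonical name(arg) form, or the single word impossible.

rotate(0, 90), rotate(0, 90)

initial: config: θ0=0°, θ1=270°, θ2=90°
1. rotate(0, 90) → config: θ0=90°, θ1=270°, θ2=90°
2. rotate(0, 90) → config: θ0=180°, θ1=270°, θ2=90°
no other 2-command option fits: unique.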